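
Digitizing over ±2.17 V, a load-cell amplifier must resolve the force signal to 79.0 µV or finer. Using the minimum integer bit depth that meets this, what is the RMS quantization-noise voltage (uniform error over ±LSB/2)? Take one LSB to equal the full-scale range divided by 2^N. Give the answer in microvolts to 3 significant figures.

19.1 µV

Span: 2.17 V − (-2.17 V) = 4.34 V.
4.34 V / 79.0 µV = 54940. Since 2^15 = 32768 and 2^16 = 65536, N = 16.
LSB = 4.34 V ÷ 2^16 = 4.34/65536 V = 66.223 µV.
σ_q = LSB/√12 = 66.223 µV/3.4641 = 19.1 µV.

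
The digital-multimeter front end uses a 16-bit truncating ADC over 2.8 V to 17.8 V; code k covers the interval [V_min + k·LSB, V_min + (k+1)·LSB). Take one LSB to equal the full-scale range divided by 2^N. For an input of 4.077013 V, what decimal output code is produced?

Span: 17.8 V − (2.8 V) = 15 V. LSB = 15 V / 2^16 ≈ 228.9 µV.
(V_in − V_min) × 2^16/range = (4.077013 − (2.8)) × 65536/15 = 5579.355.
Floor → code = 5579.

5579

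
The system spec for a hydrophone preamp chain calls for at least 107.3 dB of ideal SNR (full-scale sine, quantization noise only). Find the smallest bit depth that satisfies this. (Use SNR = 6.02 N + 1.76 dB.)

18 bits

N ≥ (107.3 − 1.76)/6.02 = 17.532 → N_min = 18.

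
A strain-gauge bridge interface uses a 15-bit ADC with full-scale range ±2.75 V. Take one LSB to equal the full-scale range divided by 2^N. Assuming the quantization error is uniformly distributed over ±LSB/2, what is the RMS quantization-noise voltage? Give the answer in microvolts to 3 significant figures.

Range = 2.75 − (-2.75) = 5.5 V.
One LSB is 5.5 V / 32768 = 167.85 µV.
For a uniform distribution on [−LSB/2, +LSB/2], V_rms = LSB/√12 = 167.85 µV/3.4641 = 48.5 µV.

48.5 µV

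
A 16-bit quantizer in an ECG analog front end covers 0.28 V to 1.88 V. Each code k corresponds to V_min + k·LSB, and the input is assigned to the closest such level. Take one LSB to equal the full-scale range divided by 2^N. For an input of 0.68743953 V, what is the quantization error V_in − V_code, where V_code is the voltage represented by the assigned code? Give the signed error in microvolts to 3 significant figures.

The full-scale span is 1.88 − (0.28) = 1.6 V. LSB = 1.6 V / 2^16 ≈ 24.41 µV.
(V_in − V_min)/LSB = (0.68743953 − (0.28)) × 65536/1.6 = 16688.7231 → nearest code k = 16689.
V_code = V_min + k × range/2^16 = 0.28 + 16689 × 1.6/65536 = 0.68744628906 V.
Error = V_in − V_code = 0.68743953 − (0.68744628906) = −6.76 µV.

−6.76 µV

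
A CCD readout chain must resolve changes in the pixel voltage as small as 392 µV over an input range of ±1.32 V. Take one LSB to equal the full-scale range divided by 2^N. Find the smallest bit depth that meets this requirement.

13 bits

Full-scale range = 1.32 V − (-1.32 V) = 2.64 V.
2.64 V / 392 µV = 6735. Since 2^12 = 4096 and 2^13 = 8192, N = 13.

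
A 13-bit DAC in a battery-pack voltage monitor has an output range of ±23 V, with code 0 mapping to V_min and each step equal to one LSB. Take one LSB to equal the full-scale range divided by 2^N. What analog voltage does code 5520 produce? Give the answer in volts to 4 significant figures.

7.996 V

Range = 23 − (-23) = 46 V. LSB = 46 V / 2^13.
V_out = V_min + code × LSB = -23 V + 5520 × 46 V / 8192
      = -23 + 30.9961 = 7.99609 V.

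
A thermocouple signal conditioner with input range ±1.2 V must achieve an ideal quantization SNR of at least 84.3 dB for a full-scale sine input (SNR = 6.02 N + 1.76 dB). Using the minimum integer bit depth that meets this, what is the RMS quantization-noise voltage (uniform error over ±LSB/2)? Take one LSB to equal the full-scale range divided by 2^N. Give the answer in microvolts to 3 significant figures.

Span: 1.2 V − (-1.2 V) = 2.4 V.
6.02 N + 1.76 ≥ 84.3 gives N ≥ 13.711, so the minimum integer is 14.
One LSB is 2.4 V / 16384 = 146.48 µV.
RMS noise = LSB/√12 = 42.3 µV.

42.3 µV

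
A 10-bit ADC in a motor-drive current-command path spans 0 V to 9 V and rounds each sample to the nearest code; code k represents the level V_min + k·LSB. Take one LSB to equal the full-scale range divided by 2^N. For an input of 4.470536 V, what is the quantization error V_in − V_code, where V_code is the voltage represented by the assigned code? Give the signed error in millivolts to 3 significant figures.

Range is 9 V. LSB = 9 V / 2^10 ≈ 8.789 mV.
(4.470536 − (0)) / LSB = 4.470536 × 1024/9 = 508.6477. Nearest integer: k = 509.
V_code = V_min + k × range/2^10 = 0 + 509 × 9/1024 = 4.473632813 V.
V_in − V_code = 4.470536 − (4.473632813) = −3.10 mV.

−3.10 mV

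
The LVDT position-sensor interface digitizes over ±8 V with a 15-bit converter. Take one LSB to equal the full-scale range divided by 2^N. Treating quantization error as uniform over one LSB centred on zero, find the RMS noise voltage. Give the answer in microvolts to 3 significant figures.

The full-scale span is 8 − (-8) = 16 V.
Step size = 16/32768 V = 488.28 µV.
RMS of a uniform error over width LSB is LSB/√12 = 141 µV.

141 µV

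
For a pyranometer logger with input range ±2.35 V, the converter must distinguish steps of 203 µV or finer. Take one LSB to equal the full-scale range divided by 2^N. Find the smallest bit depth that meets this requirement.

15 bits

Range = 2.35 − (-2.35) = 4.7 V.
Levels needed ≥ 4.7/203 µV = 23150. 2^15 = 32768 suffices, so N_min = 15.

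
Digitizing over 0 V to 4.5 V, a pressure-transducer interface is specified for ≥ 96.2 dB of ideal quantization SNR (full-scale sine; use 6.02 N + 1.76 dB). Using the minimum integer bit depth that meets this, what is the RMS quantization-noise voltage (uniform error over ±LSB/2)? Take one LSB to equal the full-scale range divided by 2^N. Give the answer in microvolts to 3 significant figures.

Span = 4.5 V.
Solving 6.02 N ≥ 96.2 − 1.76: N ≥ 15.688. Round up → N = 16.
LSB = 4.5 V ÷ 2^16 = 4.5/65536 V = 68.665 µV.
V_rms = LSB/√12 = 19.8 µV.

19.8 µV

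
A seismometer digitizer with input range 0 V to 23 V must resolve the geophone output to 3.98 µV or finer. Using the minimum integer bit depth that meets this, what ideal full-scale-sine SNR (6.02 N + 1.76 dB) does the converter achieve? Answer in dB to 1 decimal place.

Full-scale range = 23 V.
Need 2^N ≥ 23 V / 3.98 µV = 5.779e6 → N_min = 23.
SNR = 6.02 × 23 + 1.76 = 140.22 dB.

140.2 dB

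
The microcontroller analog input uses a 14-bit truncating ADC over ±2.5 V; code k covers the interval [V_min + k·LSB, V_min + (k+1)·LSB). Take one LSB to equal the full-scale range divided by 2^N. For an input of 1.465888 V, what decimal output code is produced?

Span: 2.5 V − (-2.5 V) = 5 V. LSB = 5 V / 2^14 ≈ 305.2 µV.
(V_in − V_min) × 2^14/range = (1.465888 − (-2.5)) × 16384/5 = 12995.422.
Floor → code = 12995.

12995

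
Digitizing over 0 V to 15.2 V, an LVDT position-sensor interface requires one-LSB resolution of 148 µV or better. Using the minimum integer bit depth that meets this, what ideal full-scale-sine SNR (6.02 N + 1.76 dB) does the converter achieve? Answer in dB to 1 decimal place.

104.1 dB

V_FS = 15.2 V.
Need 2^N ≥ 15.2 V / 148 µV = 102700 → N_min = 17.
6.02(17) + 1.76 = 104.10 dB.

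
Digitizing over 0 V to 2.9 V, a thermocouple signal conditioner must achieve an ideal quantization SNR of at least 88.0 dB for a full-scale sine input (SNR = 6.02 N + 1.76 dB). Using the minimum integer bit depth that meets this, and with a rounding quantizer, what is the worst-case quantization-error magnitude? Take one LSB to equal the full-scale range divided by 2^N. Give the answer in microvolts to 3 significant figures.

Span = 2.9 V.
Required N = ⌈(88.0 − 1.76)/6.02⌉ = ⌈14.326⌉ = 15.
LSB = 2.9 V ÷ 2^15 = 2.9/32768 V = 88.501 µV.
|e|_max = LSB/2 = 44.3 µV.

44.3 µV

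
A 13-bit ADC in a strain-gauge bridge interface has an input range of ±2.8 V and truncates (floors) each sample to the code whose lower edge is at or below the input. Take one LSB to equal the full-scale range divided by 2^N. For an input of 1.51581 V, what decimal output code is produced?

Span: 2.8 V − (-2.8 V) = 5.6 V. LSB = 5.6 V / 2^13 ≈ 0.6836 mV.
code = ⌊(V_in − V_min)/LSB⌋ = ⌊(V_in − V_min) × 2^13 / range⌋
     = ⌊(1.51581 − (-2.8)) × 8192 / 5.6⌋ = ⌊4.31581 × 8192/5.6⌋
     = ⌊6313.413⌋ = 6313.

6313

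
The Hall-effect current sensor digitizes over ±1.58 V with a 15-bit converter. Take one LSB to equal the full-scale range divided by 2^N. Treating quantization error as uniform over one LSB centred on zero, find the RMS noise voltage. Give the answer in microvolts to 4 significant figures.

27.84 µV

Span: 1.58 V − (-1.58 V) = 3.16 V.
LSB = 3.16 V / 2^15 = 96.4355 µV.
σ_q = LSB/√12 = 96.4355 µV/3.4641 = 27.84 µV.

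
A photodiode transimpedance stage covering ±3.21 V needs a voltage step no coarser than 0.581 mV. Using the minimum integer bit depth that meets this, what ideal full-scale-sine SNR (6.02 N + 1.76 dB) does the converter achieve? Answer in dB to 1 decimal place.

Span: 3.21 V − (-3.21 V) = 6.42 V.
Required number of levels: 6.42/0.581 mV = 11050; smallest N with 2^N ≥ that is 14.
Ideal SNR at N = 14: 6.02·14 + 1.76 = 86.0 dB.

86.0 dB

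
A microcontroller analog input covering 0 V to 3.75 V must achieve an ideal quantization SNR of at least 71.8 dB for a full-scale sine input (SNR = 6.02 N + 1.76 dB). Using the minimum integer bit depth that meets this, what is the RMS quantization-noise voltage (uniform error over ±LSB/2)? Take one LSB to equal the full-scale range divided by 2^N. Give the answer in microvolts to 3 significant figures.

264 µV

V_FS = 3.75 V.
Solving 6.02 N ≥ 71.8 − 1.76: N ≥ 11.635. Round up → N = 12.
LSB = 3.75 V / 2^12 = 0.91553 mV.
V_rms = LSB/√12 = 264 µV.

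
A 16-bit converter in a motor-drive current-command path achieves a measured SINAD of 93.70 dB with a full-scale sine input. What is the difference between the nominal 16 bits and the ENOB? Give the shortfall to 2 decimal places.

ENOB = (SINAD − 1.76)/6.02 = (93.70 − 1.76)/6.02 = 15.2724 bits.
Lost resolution: 16 − 15.2724 = 0.7276 bits.

0.73 bits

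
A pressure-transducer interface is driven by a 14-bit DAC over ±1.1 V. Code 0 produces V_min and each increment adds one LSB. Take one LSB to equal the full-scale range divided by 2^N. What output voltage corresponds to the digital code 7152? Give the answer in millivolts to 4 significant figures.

-139.6 mV

Span: 1.1 V − (-1.1 V) = 2.2 V. LSB = 2.2 V / 2^14.
Output = V_min + (7152/16384) × range = -1.1 + 0.436523 × 2.2 V
      = -1.1 V + 0.960352 V = -0.139648 V.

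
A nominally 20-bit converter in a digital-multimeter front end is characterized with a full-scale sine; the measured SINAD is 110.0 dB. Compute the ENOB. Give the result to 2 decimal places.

17.98 bits

ENOB = (SINAD − 1.76) / 6.02 = (110.0 − 1.76) / 6.02 = 108.24 / 6.02 = 17.9801.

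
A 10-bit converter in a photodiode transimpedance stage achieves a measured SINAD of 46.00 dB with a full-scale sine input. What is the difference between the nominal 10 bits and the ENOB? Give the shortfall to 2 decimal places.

2.65 bits

N_eff = (46.00 − 1.76)/6.02 = 7.3488 bits.
Shortfall = 10 − 7.3488 = 2.6512 bits.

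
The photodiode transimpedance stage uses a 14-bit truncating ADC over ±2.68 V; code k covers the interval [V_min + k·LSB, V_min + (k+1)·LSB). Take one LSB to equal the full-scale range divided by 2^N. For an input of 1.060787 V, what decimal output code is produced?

Span: 2.68 V − (-2.68 V) = 5.36 V. LSB = 5.36 V / 2^14 ≈ 327.1 µV.
V_in − V_min = 1.060787 − (-2.68) = 3.740787 V.
Divide by LSB: 3.740787 × 16384/5.36 = 11434.5250.
Truncating gives code 11434.

11434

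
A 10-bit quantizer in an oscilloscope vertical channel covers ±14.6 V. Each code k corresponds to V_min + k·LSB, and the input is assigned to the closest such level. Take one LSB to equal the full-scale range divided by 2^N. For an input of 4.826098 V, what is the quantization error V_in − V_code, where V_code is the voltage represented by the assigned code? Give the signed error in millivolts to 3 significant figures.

+6.96 mV

Span: 14.6 V − (-14.6 V) = 29.2 V. LSB = 29.2 V / 2^10 ≈ 28.52 mV.
(4.826098 − (-14.6)) / LSB = 19.426098 × 1024/29.2 = 681.2440. Nearest integer: k = 681.
Reconstructed level: -14.6 + 681 × 29.2/1024 V = 4.819140625 V.
Error = V_in − V_code = 4.826098 − (4.819140625) = +6.96 mV.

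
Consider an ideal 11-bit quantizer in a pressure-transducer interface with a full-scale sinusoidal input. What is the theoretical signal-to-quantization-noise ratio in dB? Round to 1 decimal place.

For an ideal N-bit converter with full-scale sine input, SNR = 6.02 N + 1.76 dB. SNR = 6.02 × 11 + 1.76 = 66.22 + 1.76 = 67.98 dB.

68.0 dB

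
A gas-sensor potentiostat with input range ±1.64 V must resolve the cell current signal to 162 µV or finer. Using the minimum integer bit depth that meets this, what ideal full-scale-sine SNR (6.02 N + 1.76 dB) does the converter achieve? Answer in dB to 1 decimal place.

Full-scale range = 1.64 V − (-1.64 V) = 3.28 V.
3.28 V / 162 µV = 20250. Since 2^14 = 16384 and 2^15 = 32768, N = 15.
Ideal SNR at N = 15: 6.02·15 + 1.76 = 92.1 dB.

92.1 dB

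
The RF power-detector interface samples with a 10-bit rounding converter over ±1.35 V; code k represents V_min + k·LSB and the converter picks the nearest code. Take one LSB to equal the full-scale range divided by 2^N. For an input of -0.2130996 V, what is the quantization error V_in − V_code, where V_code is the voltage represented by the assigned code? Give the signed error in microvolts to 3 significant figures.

+475 µV

Full-scale range = 1.35 V − (-1.35 V) = 2.7 V. LSB = 2.7 V / 2^10 ≈ 2.637 mV.
(-0.2130996 − (-1.35)) / LSB = 1.1369004 × 1024/2.7 = 431.1800. Nearest integer: k = 431.
V_code = V_min + k × range/2^10 = -1.35 + 431 × 2.7/1024 = -0.2135742188 V.
e = -0.2130996 − (-0.2135742188) = +475 µV.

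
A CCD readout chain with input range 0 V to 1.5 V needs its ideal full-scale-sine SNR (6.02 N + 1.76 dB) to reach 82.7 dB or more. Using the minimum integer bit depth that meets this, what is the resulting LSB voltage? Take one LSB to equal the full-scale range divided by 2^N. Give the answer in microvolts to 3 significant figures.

V_FS = 1.5 V.
N ≥ (82.7 − 1.76)/6.02 = 13.445 → N_min = 14.
LSB = 1.5 V / 2^14 = 91.6 µV.

91.6 µV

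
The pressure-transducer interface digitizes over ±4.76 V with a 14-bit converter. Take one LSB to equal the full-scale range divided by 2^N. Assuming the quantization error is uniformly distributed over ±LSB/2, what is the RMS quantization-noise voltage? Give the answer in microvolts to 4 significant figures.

167.7 µV

Span: 4.76 V − (-4.76 V) = 9.52 V.
LSB = 9.52 V ÷ 2^14 = 9.52/16384 V = 0.581055 mV.
σ_q = LSB/√12 = 0.581055 mV/3.4641 = 167.7 µV.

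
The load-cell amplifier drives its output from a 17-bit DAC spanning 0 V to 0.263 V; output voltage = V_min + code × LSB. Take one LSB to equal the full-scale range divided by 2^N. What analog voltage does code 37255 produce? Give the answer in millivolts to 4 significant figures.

74.75 mV

Full-scale range = 0.263 V. LSB = 0.263 V / 2^17.
V_out = V_min + code × LSB = 0 V + 37255 × 0.263 V / 131072
      = 0 V + 0.0747533 V = 0.0747533 V.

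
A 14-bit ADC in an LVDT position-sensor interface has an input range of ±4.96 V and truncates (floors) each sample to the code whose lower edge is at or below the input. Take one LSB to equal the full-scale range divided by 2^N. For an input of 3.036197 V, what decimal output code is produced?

Full-scale range = 4.96 V − (-4.96 V) = 9.92 V. LSB = 9.92 V / 2^14 ≈ 0.6055 mV.
V_in − V_min = 3.036197 − (-4.96) = 7.996197 V.
Divide by LSB: 7.996197 × 16384/9.92 = 13206.6221.
Truncating gives code 13206.

13206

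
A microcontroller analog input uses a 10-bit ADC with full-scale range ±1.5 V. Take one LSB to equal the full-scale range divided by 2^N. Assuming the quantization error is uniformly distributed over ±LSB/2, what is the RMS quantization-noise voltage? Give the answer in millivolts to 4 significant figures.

0.8457 mV

Range = 1.5 − (-1.5) = 3 V.
Step size = 3/1024 V = 2.92969 mV.
For a uniform distribution on [−LSB/2, +LSB/2], V_rms = LSB/√12 = 2.92969 mV/3.4641 = 0.8457 mV.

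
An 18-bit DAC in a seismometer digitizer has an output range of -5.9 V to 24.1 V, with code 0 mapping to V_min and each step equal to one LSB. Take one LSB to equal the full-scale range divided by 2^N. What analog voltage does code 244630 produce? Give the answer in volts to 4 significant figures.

Span: 24.1 V − (-5.9 V) = 30 V. LSB = 30 V / 2^18.
Output = V_min + (244630/262144) × range = -5.9 + 0.933189 × 30 V
      = -5.9 + 27.9957 = 22.0957 V.

22.10 V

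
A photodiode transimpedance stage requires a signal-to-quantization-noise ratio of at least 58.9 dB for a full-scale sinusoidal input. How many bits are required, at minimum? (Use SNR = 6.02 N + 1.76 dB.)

10 bits

N ≥ (58.9 − 1.76)/6.02 = 9.492 → N_min = 10.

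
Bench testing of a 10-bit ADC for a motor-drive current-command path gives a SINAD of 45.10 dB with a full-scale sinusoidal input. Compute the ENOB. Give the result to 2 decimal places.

ENOB = (SINAD − 1.76) / 6.02 = (45.10 − 1.76) / 6.02 = 43.34 / 6.02 = 7.1993.

7.20 bits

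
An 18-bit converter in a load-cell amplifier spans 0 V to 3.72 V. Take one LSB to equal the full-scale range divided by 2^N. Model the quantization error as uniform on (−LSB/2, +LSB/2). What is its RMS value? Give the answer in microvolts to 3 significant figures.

4.10 µV

Range is 3.72 V.
Step size = 3.72/262144 V = 14.191 µV.
V_rms = LSB/√12 = 14.191 µV / √12 = 4.10 µV.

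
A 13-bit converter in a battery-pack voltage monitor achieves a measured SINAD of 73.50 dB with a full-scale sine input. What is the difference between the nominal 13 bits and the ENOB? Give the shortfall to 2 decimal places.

1.08 bits

N_eff = (73.50 − 1.76)/6.02 = 11.9169 bits.
Shortfall = 13 − 11.9169 = 1.0831 bits.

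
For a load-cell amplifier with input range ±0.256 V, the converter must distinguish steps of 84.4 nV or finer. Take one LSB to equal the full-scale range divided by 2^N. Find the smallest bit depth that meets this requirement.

Span: 0.256 V − (-0.256 V) = 0.512 V.
Need 2^N ≥ 0.512 V / 84.4 nV = 6.066e6 → N_min = 23.

23 bits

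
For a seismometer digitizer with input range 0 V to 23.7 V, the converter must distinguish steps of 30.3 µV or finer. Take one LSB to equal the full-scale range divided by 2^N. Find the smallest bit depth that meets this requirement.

Range is 23.7 V.
Required number of levels: 23.7/30.3 µV = 782180; smallest N with 2^N ≥ that is 20.

20 bits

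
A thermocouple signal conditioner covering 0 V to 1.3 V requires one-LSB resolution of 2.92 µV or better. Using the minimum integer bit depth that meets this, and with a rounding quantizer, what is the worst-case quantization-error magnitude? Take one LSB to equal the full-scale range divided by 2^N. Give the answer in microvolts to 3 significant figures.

Full-scale range = 1.3 V.
Need 2^N ≥ 1.3 V / 2.92 µV = 445200 → N_min = 19.
Step size = 1.3/524288 V = 2.4796 µV.
Half an LSB is 1.24 µV.

1.24 µV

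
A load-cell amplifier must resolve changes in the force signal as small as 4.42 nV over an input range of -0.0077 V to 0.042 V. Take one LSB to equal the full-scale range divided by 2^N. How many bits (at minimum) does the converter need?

The full-scale span is 0.042 − (-0.0077) = 0.0497 V.
Need 2^N ≥ 0.0497 V / 4.42 nV = 1.124e7 → N_min = 24.

24 bits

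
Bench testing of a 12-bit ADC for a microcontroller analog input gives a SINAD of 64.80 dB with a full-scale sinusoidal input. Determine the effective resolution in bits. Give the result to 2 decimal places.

10.47 bits

(64.80 − 1.76) / 6.02 = 63.04/6.02 = 10.4718 effective bits.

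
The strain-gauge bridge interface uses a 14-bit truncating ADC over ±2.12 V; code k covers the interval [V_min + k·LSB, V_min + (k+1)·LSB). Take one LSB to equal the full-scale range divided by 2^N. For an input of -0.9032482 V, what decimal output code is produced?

Full-scale range = 2.12 V − (-2.12 V) = 4.24 V. LSB = 4.24 V / 2^14 ≈ 258.8 µV.
V_in − V_min = -0.9032482 − (-2.12) = 1.2167518 V.
Divide by LSB: 1.2167518 × 16384/4.24 = 4701.7126.
Truncating gives code 4701.

4701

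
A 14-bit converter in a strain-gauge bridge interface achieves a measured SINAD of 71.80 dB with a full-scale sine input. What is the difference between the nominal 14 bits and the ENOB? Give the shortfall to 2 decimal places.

ENOB = (SINAD − 1.76)/6.02 = (71.80 − 1.76)/6.02 = 11.6346 bits.
14 − 11.6346 = 2.37 bits below nominal.

2.37 bits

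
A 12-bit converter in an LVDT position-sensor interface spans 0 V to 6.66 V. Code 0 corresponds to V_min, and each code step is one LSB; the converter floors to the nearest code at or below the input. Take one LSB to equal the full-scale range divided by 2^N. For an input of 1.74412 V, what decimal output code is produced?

1072

Span = 6.66 V. LSB = 6.66 V / 2^12 ≈ 1.626 mV.
(V_in − V_min) × 2^12/range = (1.74412 − (0)) × 4096/6.66 = 1072.660.
Floor → code = 1072.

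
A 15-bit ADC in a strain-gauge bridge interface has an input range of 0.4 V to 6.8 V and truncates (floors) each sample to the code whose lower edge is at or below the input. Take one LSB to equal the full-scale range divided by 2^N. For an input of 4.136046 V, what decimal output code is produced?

19128

The full-scale span is 6.8 − (0.4) = 6.4 V. LSB = 6.4 V / 2^15 ≈ 195.3 µV.
(V_in − V_min) × 2^15/range = (4.136046 − (0.4)) × 32768/6.4 = 19128.556.
Floor → code = 19128.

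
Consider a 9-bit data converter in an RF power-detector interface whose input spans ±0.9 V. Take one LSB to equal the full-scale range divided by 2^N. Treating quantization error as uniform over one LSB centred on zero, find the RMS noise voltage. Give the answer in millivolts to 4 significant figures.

Span: 0.9 V − (-0.9 V) = 1.8 V.
LSB = 1.8 V / 2^9 = 3.51563 mV.
RMS of a uniform error over width LSB is LSB/√12 = 1.015 mV.

1.015 mV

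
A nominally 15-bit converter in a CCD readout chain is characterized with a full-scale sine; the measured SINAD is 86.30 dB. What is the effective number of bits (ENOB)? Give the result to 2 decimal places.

ENOB = (SINAD − 1.76) / 6.02 = (86.30 − 1.76) / 6.02 = 84.54 / 6.02 = 14.0432.

14.04 bits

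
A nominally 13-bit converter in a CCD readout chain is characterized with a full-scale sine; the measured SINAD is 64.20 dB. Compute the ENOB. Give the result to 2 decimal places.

ENOB = (64.20 − 1.76)/6.02 = 10.3721 bits.

10.37 bits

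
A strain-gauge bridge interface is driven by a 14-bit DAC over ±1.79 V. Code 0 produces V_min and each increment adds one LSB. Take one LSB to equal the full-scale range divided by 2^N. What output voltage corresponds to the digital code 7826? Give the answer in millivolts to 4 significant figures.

Range = 1.79 − (-1.79) = 3.58 V. LSB = 3.58 V / 2^14.
V_out = V_min + code × LSB = -1.79 V + 7826 × 3.58 V / 16384
      = -1.79 V + 1.71003 V = -0.0799731 V.

-79.97 mV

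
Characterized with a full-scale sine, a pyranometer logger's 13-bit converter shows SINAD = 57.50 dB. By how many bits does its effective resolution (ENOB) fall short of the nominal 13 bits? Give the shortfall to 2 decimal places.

ENOB = (SINAD − 1.76)/6.02 = (57.50 − 1.76)/6.02 = 9.2591 bits.
13 − 9.2591 = 3.74 bits below nominal.

3.74 bits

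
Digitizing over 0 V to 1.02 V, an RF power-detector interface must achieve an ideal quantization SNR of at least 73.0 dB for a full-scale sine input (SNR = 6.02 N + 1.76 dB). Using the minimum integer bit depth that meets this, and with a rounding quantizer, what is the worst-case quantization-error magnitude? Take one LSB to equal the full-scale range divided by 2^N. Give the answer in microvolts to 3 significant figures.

125 µV

V_FS = 1.02 V.
Required N = ⌈(73.0 − 1.76)/6.02⌉ = ⌈11.834⌉ = 12.
Step size = 1.02/4096 V = 249.02 µV.
|e|_max = LSB/2 = 125 µV.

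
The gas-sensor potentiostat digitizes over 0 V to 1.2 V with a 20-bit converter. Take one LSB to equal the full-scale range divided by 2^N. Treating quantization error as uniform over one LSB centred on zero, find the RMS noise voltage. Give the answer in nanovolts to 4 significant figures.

330.4 nV

Span = 1.2 V.
LSB = 1.2 V / 2^20 = 1.14441 µV.
σ_q = LSB/√12 = 1.14441 µV/3.4641 = 330.4 nV.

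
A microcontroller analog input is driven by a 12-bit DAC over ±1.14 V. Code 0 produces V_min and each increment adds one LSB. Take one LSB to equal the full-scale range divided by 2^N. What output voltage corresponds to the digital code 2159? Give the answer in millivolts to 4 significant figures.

The full-scale span is 1.14 − (-1.14) = 2.28 V. LSB = 2.28 V / 2^12.
Output = V_min + (2159/4096) × range = -1.14 + 0.527100 × 2.28 V
      = -1.14 + 1.20179 = 0.0617871 V.

61.79 mV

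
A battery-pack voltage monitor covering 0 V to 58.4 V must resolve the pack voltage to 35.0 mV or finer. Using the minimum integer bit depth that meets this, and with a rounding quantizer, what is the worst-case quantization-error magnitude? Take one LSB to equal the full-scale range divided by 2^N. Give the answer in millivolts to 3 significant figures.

V_FS = 58.4 V.
Required number of levels: 58.4/35.0 mV = 1668.6; smallest N with 2^N ≥ that is 11.
LSB = 58.4 V ÷ 2^11 = 58.4/2048 V = 28.516 mV.
Max error for round-to-nearest is LSB/2 = 14.3 mV.

14.3 mV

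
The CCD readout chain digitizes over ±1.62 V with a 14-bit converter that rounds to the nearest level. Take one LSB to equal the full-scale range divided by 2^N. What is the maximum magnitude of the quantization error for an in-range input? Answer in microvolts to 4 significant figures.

98.88 µV

Range = 1.62 − (-1.62) = 3.24 V.
Step size = 3.24/16384 V = 197.754 µV.
|e|_max = LSB/2 = 98.88 µV.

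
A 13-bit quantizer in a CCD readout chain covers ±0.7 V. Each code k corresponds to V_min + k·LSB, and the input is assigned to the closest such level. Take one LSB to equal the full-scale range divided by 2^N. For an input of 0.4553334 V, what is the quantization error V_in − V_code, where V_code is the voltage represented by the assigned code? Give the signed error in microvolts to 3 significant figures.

+60.0 µV

Span: 0.7 V − (-0.7 V) = 1.4 V. LSB = 1.4 V / 2^13 ≈ 170.9 µV.
Position in LSBs: (0.4553334 − (-0.7)) × 8192/1.4 = 6760.3509; rounding gives k = 6760.
V_code = V_min + k × range/2^13 = -0.7 + 6760 × 1.4/8192 = 0.4552734375 V.
Error = V_in − V_code = 0.4553334 − (0.4552734375) = +60.0 µV.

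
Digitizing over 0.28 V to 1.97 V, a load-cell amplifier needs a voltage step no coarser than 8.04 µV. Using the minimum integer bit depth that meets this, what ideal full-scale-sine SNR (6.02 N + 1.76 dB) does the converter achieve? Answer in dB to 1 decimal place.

The full-scale span is 1.97 − (0.28) = 1.69 V.
1.69 V / 8.04 µV = 210200. Since 2^17 = 131072 and 2^18 = 262144, N = 18.
6.02(18) + 1.76 = 110.12 dB.

110.1 dB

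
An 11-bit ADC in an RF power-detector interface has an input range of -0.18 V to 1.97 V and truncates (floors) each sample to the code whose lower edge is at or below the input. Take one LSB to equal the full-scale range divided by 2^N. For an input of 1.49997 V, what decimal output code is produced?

Span: 1.97 V − (-0.18 V) = 2.15 V. LSB = 2.15 V / 2^11 ≈ 1.050 mV.
V_in − V_min = 1.49997 − (-0.18) = 1.67997 V.
Divide by LSB: 1.67997 × 2048/2.15 = 1600.2691.
Truncating gives code 1600.

1600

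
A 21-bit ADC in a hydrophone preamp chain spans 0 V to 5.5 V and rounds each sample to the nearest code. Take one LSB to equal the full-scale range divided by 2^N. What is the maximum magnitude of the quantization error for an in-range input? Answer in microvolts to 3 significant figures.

Full-scale range = 5.5 V.
LSB = 5.5 V ÷ 2^21 = 5.5/2097152 V = 2.6226 µV.
Worst-case error for round-to-nearest is half an LSB: 1.31 µV.

1.31 µV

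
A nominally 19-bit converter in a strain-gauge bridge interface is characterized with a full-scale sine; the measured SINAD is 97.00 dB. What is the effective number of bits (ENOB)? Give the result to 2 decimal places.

Inverting SNR = 6.02 N + 1.76: N_eff = (97.00 − 1.76)/6.02 = 15.8206.

15.82 bits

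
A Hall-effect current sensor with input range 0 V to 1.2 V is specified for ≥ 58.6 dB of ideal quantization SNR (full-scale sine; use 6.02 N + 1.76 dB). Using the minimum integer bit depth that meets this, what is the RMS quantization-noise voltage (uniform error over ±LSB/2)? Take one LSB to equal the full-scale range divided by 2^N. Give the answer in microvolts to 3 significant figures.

338 µV

Full-scale range = 1.2 V.
N ≥ (58.6 − 1.76)/6.02 = 9.442 → N_min = 10.
Step size = 1.2/1024 V = 1.1719 mV.
V_rms = LSB/√12 = 338 µV.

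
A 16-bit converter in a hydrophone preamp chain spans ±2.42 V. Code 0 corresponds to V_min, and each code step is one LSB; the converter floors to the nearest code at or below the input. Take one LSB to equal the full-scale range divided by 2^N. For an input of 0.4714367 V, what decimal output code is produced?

Span: 2.42 V − (-2.42 V) = 4.84 V. LSB = 4.84 V / 2^16 ≈ 73.85 µV.
(V_in − V_min) × 2^16/range = (0.4714367 − (-2.42)) × 65536/4.84 = 39151.487.
Floor → code = 39151.

39151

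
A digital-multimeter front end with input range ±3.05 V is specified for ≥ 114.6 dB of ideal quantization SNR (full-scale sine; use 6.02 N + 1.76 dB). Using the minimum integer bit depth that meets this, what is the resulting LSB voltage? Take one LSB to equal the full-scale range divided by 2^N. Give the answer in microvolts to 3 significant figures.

11.6 µV

Span: 3.05 V − (-3.05 V) = 6.1 V.
6.02 N + 1.76 ≥ 114.6 gives N ≥ 18.744, so the minimum integer is 19.
LSB = 6.1 V ÷ 2^19 = 6.1/524288 V = 11.6 µV.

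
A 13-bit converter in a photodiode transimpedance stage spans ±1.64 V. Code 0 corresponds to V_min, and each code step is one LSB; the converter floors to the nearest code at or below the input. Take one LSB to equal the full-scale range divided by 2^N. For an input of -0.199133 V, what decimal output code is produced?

3598

Full-scale range = 1.64 V − (-1.64 V) = 3.28 V. LSB = 3.28 V / 2^13 ≈ 400.4 µV.
(V_in − V_min) × 2^13/range = (-0.199133 − (-1.64)) × 8192/3.28 = 3598.653.
Floor → code = 3598.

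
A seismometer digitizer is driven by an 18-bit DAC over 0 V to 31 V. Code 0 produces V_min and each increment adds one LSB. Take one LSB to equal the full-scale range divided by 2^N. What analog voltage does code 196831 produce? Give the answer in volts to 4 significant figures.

Full-scale range = 31 V. LSB = 31 V / 2^18.
V_out = 0 + 196831 × (31/262144) V
      = 0 V + 23.2764 V = 23.2764 V.

23.28 V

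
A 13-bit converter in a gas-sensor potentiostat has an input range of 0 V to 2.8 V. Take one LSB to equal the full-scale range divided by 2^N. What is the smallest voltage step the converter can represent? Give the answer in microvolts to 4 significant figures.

341.8 µV

V_FS = 2.8 V.
Number of codes = 2^13 = 8192.
LSB = 2.8 V / 2^13 = 341.8 µV.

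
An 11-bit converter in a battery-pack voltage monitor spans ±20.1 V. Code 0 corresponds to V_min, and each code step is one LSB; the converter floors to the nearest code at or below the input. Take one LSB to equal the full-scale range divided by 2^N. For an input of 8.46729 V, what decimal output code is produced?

Span: 20.1 V − (-20.1 V) = 40.2 V. LSB = 40.2 V / 2^11 ≈ 19.63 mV.
(V_in − V_min) × 2^11/range = (8.46729 − (-20.1)) × 2048/40.2 = 1455.368.
Floor → code = 1455.

1455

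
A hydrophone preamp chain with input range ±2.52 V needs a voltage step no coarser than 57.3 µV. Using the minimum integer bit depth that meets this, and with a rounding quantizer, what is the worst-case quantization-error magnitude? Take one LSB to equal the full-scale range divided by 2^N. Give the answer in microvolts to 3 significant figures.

Range = 2.52 − (-2.52) = 5.04 V.
Levels needed ≥ 5.04/57.3 µV = 87960. 2^17 = 131072 suffices, so N_min = 17.
One LSB is 5.04 V / 131072 = 38.452 µV.
Max error for round-to-nearest is LSB/2 = 19.2 µV.

19.2 µV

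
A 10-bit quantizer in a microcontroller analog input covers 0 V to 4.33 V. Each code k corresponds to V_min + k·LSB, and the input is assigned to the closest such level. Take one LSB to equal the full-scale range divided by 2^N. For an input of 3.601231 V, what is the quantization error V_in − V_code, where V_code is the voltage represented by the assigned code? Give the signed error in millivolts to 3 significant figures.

−1.46 mV

V_FS = 4.33 V. LSB = 4.33 V / 2^10 ≈ 4.229 mV.
(3.601231 − (0)) / LSB = 3.601231 × 1024/4.33 = 851.6537. Nearest integer: k = 852.
V_code = V_min + k × range/2^10 = 0 + 852 × 4.33/1024 = 3.602695313 V.
Error = V_in − V_code = 3.601231 − (3.602695313) = −1.46 mV.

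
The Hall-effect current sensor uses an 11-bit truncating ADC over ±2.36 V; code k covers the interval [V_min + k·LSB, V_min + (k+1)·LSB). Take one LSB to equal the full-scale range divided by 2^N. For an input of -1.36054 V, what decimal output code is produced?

433

The full-scale span is 2.36 − (-2.36) = 4.72 V. LSB = 4.72 V / 2^11 ≈ 2.305 mV.
(V_in − V_min) × 2^11/range = (-1.36054 − (-2.36)) × 2048/4.72 = 433.664.
Floor → code = 433.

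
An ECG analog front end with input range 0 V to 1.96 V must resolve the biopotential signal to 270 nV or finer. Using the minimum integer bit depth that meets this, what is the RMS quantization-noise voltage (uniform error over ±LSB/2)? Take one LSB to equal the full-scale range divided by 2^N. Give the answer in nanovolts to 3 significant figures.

67.4 nV

Span = 1.96 V.
1.96 V / 270 nV = 7.259e6. Since 2^22 = 4194304 and 2^23 = 8388608, N = 23.
Step size = 1.96/8388608 V = 233.65 nV.
RMS noise = LSB/√12 = 67.4 nV.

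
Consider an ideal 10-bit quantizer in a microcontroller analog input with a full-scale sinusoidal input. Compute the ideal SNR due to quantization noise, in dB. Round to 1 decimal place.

62.0 dB

SNR = 6.02·10 + 1.76 = 61.96 dB.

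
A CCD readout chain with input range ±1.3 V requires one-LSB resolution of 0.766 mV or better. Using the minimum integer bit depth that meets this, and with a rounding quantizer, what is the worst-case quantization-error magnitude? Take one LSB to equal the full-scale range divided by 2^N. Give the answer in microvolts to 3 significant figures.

The full-scale span is 1.3 − (-1.3) = 2.6 V.
Levels needed ≥ 2.6/0.766 mV = 3394. 2^12 = 4096 suffices, so N_min = 12.
LSB = 2.6 V ÷ 2^12 = 2.6/4096 V = 0.63477 mV.
Half an LSB is 317 µV.

317 µV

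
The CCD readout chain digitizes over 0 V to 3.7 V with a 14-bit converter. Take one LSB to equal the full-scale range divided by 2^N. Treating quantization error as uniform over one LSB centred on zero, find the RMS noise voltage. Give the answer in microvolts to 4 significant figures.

Full-scale range = 3.7 V.
LSB = 3.7 V ÷ 2^14 = 3.7/16384 V = 225.830 µV.
For a uniform distribution on [−LSB/2, +LSB/2], V_rms = LSB/√12 = 225.830 µV/3.4641 = 65.19 µV.

65.19 µV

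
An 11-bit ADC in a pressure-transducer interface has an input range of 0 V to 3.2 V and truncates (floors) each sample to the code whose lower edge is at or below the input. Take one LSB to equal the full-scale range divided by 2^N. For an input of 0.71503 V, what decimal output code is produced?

457

Span = 3.2 V. LSB = 3.2 V / 2^11 ≈ 1.562 mV.
code = ⌊(V_in − V_min)/LSB⌋ = ⌊(V_in − V_min) × 2^11 / range⌋
     = ⌊(0.71503 − (0)) × 2048 / 3.2⌋ = ⌊0.71503 × 2048/3.2⌋
     = ⌊457.619⌋ = 457.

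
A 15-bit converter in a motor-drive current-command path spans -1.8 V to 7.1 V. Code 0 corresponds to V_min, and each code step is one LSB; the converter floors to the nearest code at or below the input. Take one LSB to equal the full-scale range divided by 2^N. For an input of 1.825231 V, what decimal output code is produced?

Range = 7.1 − (-1.8) = 8.9 V. LSB = 8.9 V / 2^15 ≈ 271.6 µV.
code = ⌊(V_in − V_min)/LSB⌋ = ⌊(V_in − V_min) × 2^15 / range⌋
     = ⌊(1.825231 − (-1.8)) × 32768 / 8.9⌋ = ⌊3.625231 × 32768/8.9⌋
     = ⌊13347.367⌋ = 13347.

13347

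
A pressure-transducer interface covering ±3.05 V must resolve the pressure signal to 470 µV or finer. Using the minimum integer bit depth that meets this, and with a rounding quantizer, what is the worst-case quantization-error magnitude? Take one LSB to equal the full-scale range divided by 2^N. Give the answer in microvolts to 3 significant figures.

Span: 3.05 V − (-3.05 V) = 6.1 V.
6.1 V / 470 µV = 12980. Since 2^13 = 8192 and 2^14 = 16384, N = 14.
LSB = 6.1 V ÷ 2^14 = 6.1/16384 V = 372.31 µV.
|e|_max = LSB/2 = 186 µV.

186 µV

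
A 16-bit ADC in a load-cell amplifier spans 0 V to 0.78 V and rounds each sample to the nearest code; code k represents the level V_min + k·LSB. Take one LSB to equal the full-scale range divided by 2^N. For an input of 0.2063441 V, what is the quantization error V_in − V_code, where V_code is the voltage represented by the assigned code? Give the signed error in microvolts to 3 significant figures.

Span = 0.78 V. LSB = 0.78 V / 2^16 ≈ 11.90 µV.
(V_in − V_min)/LSB = (0.2063441 − (0)) × 65536/0.78 = 17337.1371 → nearest code k = 17337.
Reconstructed level: 0 + 17337 × 0.78/65536 V = 0.20634246826 V.
V_in − V_code = 0.2063441 − (0.20634246826) = +1.63 µV.

+1.63 µV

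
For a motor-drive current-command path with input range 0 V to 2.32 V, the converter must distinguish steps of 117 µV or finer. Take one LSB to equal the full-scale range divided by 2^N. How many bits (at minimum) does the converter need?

Full-scale range = 2.32 V.
Levels needed ≥ 2.32/117 µV = 19830. 2^15 = 32768 suffices, so N_min = 15.

15 bits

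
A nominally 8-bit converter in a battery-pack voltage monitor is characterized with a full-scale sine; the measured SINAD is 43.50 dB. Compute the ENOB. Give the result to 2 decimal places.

6.93 bits

ENOB = (43.50 − 1.76)/6.02 = 6.9336 bits.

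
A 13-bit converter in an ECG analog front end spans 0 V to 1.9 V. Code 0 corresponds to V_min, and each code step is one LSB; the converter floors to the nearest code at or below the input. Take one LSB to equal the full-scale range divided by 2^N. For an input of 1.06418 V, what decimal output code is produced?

Span = 1.9 V. LSB = 1.9 V / 2^13 ≈ 231.9 µV.
(V_in − V_min) × 2^13/range = (1.06418 − (0)) × 8192/1.9 = 4588.296.
Floor → code = 4588.

4588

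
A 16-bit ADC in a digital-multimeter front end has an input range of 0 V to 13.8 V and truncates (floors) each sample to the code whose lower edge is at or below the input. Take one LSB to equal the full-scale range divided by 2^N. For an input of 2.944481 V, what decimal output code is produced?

13983

Full-scale range = 13.8 V. LSB = 13.8 V / 2^16 ≈ 210.6 µV.
(V_in − V_min) × 2^16/range = (2.944481 − (0)) × 65536/13.8 = 13983.298.
Floor → code = 13983.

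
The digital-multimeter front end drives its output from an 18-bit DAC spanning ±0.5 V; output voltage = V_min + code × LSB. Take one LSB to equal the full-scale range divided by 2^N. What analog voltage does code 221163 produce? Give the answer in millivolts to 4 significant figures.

343.7 mV

Span: 0.5 V − (-0.5 V) = 1 V. LSB = 1 V / 2^18.
V_out = V_min + code × LSB = -0.5 V + 221163 × 1 V / 262144
      = -0.5 + 0.843670 = 0.343670 V.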